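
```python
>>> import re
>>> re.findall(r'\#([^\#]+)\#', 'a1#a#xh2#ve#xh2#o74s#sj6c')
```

['a', 've', 'o74s']

Walking the string: at [2:5] match '#a#', group 1 = 'a'; at [8:12] match '#ve#', group 1 = 've'; at [15:21] match '#o74s#', group 1 = 'o74s'.
With a single group, `findall` returns only what that group captured — 3 items.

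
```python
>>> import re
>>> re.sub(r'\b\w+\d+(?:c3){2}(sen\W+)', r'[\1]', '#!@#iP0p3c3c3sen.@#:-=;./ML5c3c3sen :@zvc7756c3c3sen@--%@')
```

'#!@#[sen.@#:-=;./][sen :@][sen@--%@]'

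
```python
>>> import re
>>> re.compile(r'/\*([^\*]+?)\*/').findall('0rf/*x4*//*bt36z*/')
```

['x4', 'bt36z']

Walking the string: at [3:9] match '/*x4*/', group 1 = 'x4'; at [9:18] match '/*bt36z*/', group 1 = 'bt36z'.
Because there's exactly one group, `findall` drops the full match and keeps group 1 from each hit.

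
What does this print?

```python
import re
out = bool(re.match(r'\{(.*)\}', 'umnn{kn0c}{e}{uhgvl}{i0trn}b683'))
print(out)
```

False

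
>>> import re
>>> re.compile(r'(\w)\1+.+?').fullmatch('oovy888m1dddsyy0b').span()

(0, 17)

`\1` has to match the exact text group 1 already captured.
`re.fullmatch` is like wrapping the pattern in `^…$` (in single-line mode).
The match spans [0:17] → 'oovy888m1dddsyy0b'.
Captured: group 1 = 'o'.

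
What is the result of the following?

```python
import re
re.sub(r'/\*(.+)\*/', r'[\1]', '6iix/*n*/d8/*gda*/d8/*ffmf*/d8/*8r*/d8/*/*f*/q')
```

The replacement refers to a captured group, so each match is rewritten using its own captured text.

'6iix[n*/d8/*gda*/d8/*ffmf*/d8/*8r*/d8/*/*f]q'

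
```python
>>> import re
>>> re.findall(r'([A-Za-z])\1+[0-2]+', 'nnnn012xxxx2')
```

['n', 'x']

The backreference `\1` re-matches whatever the first group consumed, character for character.
Because there's exactly one group, `findall` drops the full match and keeps group 1 from each hit.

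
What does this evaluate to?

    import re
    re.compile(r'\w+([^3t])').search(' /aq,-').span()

(2, 5)

The pattern matches one or more of a word character; then any character except [3t] (captured).
`search` walks the string left to right and returns the first match it finds.
The match spans [2:5] → 'aq,'.
Captured: group 1 = ','.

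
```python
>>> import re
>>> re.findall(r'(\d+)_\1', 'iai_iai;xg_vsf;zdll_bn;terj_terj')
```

`\1` is not a pattern — it's the concrete string captured by group 1, re-applied verbatim.
One capturing group, so `findall` returns just the captured substring from each match — 0 in all.
Nothing in the string satisfies the pattern, so the list is empty.

[]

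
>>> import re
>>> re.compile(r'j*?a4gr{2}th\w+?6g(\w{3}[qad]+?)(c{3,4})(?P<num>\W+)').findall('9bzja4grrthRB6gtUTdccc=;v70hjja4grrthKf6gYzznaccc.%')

Pattern: zero or more of the literal 'j' (lazy), then the literal 'a4g', then exactly 2 of a literal 'r'; then the literal 'th', then one or more of a word character (lazy), then the literal '6g'; then exactly 3 of a word character, then one or more of one of [qad] (lazy) (captured); then 3 to 4 of a literal 'c' (captured); then one or more of a non-word character (captured as 'num').
Scanning left to right: at [3:24] match 'ja4grrthRB6gtUTdccc=;', groups = ('tUTd', 'ccc', '=;').
`findall` packs the 3 group values into a tuple for every match.

[('tUTd', 'ccc', '=;')]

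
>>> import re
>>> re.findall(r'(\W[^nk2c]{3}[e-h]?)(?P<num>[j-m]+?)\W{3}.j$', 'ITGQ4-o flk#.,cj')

[('-o f', 'lk')]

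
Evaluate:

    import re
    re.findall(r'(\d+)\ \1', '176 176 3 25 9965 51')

A backreference is literal: `\1` must see the identical characters the first group matched.
Matches: at [0:7] match '176 176', group 1 = '176'; at [16:19] match '5 5', group 1 = '5'.
With a single group, `findall` returns only what that group captured — 2 items.

['176', '5']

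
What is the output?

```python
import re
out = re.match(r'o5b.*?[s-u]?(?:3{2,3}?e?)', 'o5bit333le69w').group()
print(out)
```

o5bit33

Pattern: the literal 'o', then the literal '5b'; then zero or more of any character (lazy), then optionally a character in [s-u]; then 2 to 3 of the literal '3' (lazy), then optionally the literal 'e' (non-capturing group).
The `?` after the quantifier makes it lazy — it takes as little as possible before letting the rest of the pattern try.
`re.match` won't scan ahead — the pattern has to work from the very first character.
The match spans [0:7] → 'o5bit33'.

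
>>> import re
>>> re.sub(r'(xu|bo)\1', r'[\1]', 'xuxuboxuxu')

After group 1 captures some text, `\1` only succeeds where that same text appears again.
The replacement refers to a captured group, so each match is rewritten using its own captured text.

'[xu]bo[xu]'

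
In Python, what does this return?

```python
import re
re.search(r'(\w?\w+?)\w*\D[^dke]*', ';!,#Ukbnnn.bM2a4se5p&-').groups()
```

The pattern matches optionally a word character, then one or more of a word character (lazy) (captured); then zero or more of a word character, then a non-digit; then zero or more of any character except [dke].
Because the quantifier is non-greedy, it stops expanding at the earliest point where the rest of the pattern can succeed.
`re.search` tries every starting position until one works.
The match spans [4:17] → 'Ukbnnn.bM2a4s'.
Captured: group 1 = 'Uk'.

('Uk',)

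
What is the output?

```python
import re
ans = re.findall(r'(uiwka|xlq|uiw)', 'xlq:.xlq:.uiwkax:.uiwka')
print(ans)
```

Alternation tries branches left to right and keeps the first one that lets the overall match succeed at that position.
Because there's exactly one group, `findall` drops the full match and keeps group 1 from each hit.

['xlq', 'xlq', 'uiwka', 'uiwka']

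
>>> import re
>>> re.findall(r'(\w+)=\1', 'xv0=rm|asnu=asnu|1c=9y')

['asnu']

The backreference `\1` re-matches whatever the first group consumed, character for character.
Scanning left to right: at [7:16] match 'asnu=asnu', group 1 = 'asnu'.
Because there's exactly one group, `findall` drops the full match and keeps group 1 from the one hit.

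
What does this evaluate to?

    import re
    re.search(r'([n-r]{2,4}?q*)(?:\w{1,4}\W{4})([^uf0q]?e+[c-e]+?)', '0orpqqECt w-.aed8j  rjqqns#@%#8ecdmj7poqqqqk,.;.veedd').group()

This matches 2 to 4 of a character in [n-r] (lazy), then zero or more of a literal 'q' (captured); then 1 to 4 of a word character, then exactly 4 of a non-word character (non-capturing group); then optionally any character except [uf0q], then one or more of a literal 'e', then one or more of a character in [c-e] (lazy) (captured).
Because the quantifier is non-greedy, it stops expanding at the earliest point where the rest of the pattern can succeed.
`search` walks the string left to right and returns the first match it finds.
The match spans [22:33] → 'qqns#@%#8ec'.
Captured: group 1 = 'qq', group 2 = '8ec'.

'qqns#@%#8ec'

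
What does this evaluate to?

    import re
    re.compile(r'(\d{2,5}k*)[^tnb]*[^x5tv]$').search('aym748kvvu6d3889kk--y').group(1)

Pattern: 2 to 5 of a digit, then zero or more of a literal 'k' (captured); then zero or more of any character except [tnb], then any character except [x5tv]; then anchored at the end.
Unlike `match`, `search` isn't anchored — it looks for the pattern anywhere in the string.
The match spans [3:21] → '748kvvu6d3889kk--y'.
Captured: group 1 = '748k'.

'748k'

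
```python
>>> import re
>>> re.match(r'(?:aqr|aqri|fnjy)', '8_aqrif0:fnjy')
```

With `match`, the pattern is implicitly anchored at the beginning.
Here position 0 doesn't satisfy it, so the call returns None.

None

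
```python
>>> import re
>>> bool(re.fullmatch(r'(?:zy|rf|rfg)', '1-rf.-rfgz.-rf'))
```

False

`re.fullmatch` requires the pattern to consume the entire string.
Here the string isn't matched end-to-end, so the call returns None, and `bool(None)` is False.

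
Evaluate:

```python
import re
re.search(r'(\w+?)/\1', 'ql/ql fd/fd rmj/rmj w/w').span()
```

(0, 5)

The backreference `\1` re-matches whatever the first group consumed, character for character.
`search` walks the string left to right and returns the first match it finds.
The match spans [0:5] → 'ql/ql'.
Captured: group 1 = 'ql'.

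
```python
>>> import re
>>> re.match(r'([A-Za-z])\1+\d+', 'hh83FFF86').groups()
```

('h',)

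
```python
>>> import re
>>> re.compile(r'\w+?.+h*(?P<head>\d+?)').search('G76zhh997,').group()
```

'G76zhh997'

The pattern matches one or more of a word character (lazy), then one or more of any character, then zero or more of the literal 'h'; then one or more of a digit (lazy) (captured as 'head').
`re.search` scans for the first position where the pattern succeeds.
The match spans [0:9] → 'G76zhh997'.
Captured: group 1 = '7'.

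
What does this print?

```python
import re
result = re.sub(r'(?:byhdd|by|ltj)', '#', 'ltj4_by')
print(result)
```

#4_#

Each match is replaced by '#'.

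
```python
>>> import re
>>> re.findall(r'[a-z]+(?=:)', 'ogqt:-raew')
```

The positive lookaround only admits positions where the adjacent text matches; those characters stay outside the span.
Matches: at [0:4] → 'ogqt'.
Since nothing is captured, `findall` lists the 1 matched substring directly.

['ogqt']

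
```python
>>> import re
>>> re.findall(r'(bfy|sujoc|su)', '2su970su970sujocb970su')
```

['su', 'su', 'sujoc', 'su']

Branches in `(...|...)` are attempted left-to-right; the first branch that allows the whole pattern to succeed is taken.
Because there's exactly one group, `findall` drops the full match and keeps group 1 from each hit.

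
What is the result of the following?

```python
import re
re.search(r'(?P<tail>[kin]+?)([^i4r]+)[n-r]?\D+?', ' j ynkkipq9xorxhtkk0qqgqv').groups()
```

The match spans [4:8] → 'nkki'.
Captured: group 1 = 'n', group 2 = 'kk'.

('n', 'kk')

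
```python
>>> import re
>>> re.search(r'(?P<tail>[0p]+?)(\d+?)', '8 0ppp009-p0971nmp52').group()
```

This matches one or more of one of [0p] (lazy) (captured as 'tail'); then one or more of a digit (lazy) (captured).
Because the quantifier is non-greedy, it stops expanding at the earliest point where the rest of the pattern can succeed.
Unlike `match`, `search` isn't anchored — it looks for the pattern anywhere in the string.
The match spans [2:7] → '0ppp0'.
Captured: group 1 = '0ppp', group 2 = '0'.

'0ppp0'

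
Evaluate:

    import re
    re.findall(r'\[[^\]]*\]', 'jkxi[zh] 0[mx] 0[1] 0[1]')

Walking the string: at [4:8] → '[zh]'; at [10:14] → '[mx]'; at [16:19] → '[1]'; at [21:24] → '[1]'.
No capturing groups, so `findall` returns the 4 full match strings.

['[zh]', '[mx]', '[1]', '[1]']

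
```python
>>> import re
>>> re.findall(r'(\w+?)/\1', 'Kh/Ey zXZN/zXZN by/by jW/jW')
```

['zXZN', 'by', 'jW']

After group 1 captures some text, `\1` only succeeds where that same text appears again.
Scanning left to right: at [6:15] match 'zXZN/zXZN', group 1 = 'zXZN'; at [16:21] match 'by/by', group 1 = 'by'; at [22:27] match 'jW/jW', group 1 = 'jW'.
`findall` collects group 1 from each match (3 total).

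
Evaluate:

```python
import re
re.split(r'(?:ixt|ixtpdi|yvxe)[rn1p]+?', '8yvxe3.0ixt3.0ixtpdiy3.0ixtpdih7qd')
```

['8yvxe3.0ixt3.0', 'diy3.0', 'dih7qd']

Matches to split on: at [14:18] → 'ixtp'; at [24:28] → 'ixtp'.
`split` removes every match and returns the 3 fragments in between.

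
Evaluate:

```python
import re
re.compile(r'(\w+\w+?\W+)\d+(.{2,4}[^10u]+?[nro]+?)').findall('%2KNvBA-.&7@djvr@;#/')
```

[('2KNvBA-.&', '@djvr')]

This matches one or more of a word character, then one or more of a word character (lazy), then one or more of a non-word character (captured); then one or more of a digit; then 2 to 4 of any character, then one or more of any character except [10u] (lazy), then one or more of one of [nro] (lazy) (captured).
Scanning left to right: at [1:16] match '2KNvBA-.&7@djvr', groups = ('2KNvBA-.&', '@djvr').
Multiple groups make `findall` return tuples — one 2-tuple for the one match.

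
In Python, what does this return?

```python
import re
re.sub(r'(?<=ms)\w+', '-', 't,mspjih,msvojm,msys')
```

't,ms-,ms-,ms-'

Lookahead/lookbehind check context without consuming it, so the matched span excludes the asserted characters.
Matches: at [4:8] → 'pjih'; at [11:15] → 'vojm'; at [18:20] → 'ys'.
Each match is replaced by '-'.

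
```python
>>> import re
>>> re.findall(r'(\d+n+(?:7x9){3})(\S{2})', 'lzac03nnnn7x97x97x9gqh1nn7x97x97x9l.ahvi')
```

The pattern matches one or more of a digit, then one or more of a literal 'n', then the literal '7x9' repeated 3 times (captured); then exactly 2 of a non-whitespace character (captured).
Scanning left to right: at [4:21] match '03nnnn7x97x97x9gq', groups = ('03nnnn7x97x97x9', 'gq'); at [22:36] match '1nn7x97x97x9l.', groups = ('1nn7x97x97x9', 'l.').
Multiple groups make `findall` return tuples — one 2-tuple for each match.

[('03nnnn7x97x97x9', 'gq'), ('1nn7x97x97x9', 'l.')]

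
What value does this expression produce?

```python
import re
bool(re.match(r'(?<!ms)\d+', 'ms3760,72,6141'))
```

The negative lookaround is zero-width — it rules out positions where the adjacent text would match, without consuming anything.
`match` is anchored at position 0; if the pattern doesn't fit there, it returns None.
Here the pattern fails at index 0, so the call returns None, and `bool(None)` is False.

False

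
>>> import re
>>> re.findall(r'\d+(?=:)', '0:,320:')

The lookaround is zero-width — it requires the adjacent text to match without consuming it, so the asserted text isn't part of the match.
With no groups in the pattern, `findall` gives back each whole match — 2 here.

['0', '320']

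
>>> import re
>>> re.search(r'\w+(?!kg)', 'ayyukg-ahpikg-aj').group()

The negative lookahead/lookbehind blocks any match where the forbidden context is present.
The match spans [0:6] → 'ayyukg'.

'ayyukg'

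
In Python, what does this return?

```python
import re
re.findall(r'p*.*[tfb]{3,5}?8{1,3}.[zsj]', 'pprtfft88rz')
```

Since nothing is captured, `findall` lists the 1 matched substring directly.

['pprtfft88rz']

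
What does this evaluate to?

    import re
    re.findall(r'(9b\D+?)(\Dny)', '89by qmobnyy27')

[('9by qmo', 'bny')]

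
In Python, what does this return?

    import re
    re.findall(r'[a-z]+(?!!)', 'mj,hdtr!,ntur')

['mj', 'hdt', 'ntur']

Because the assertion is negative and zero-width, positions next to the forbidden text are skipped.
Matches: at [0:2] → 'mj'; at [3:6] → 'hdt'; at [9:13] → 'ntur'.
`findall` yields the raw match text (3 of them) because the pattern has no groups.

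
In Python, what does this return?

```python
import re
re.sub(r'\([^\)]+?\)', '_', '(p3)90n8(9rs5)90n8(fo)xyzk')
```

'_90n8_90n8_xyzk'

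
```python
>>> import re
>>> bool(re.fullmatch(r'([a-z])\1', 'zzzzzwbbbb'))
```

False

The backreference `\1` re-matches whatever the first group consumed, character for character.
`re.fullmatch` requires the pattern to consume the entire string.
Here there's no way to consume every character, so the call returns None, and `bool(None)` is False.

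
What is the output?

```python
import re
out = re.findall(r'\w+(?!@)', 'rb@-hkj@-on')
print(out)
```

`(?!…)`/`(?<!…)` only lets a position through if the neighbouring text does NOT match; no characters are consumed.
Matches: at [0:1] → 'r'; at [4:6] → 'hk'; at [9:11] → 'on'.
Since nothing is captured, `findall` lists the 3 matched substrings directly.

['r', 'hk', 'on']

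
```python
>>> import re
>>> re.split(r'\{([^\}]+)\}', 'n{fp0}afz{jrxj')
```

Matches to split on: at [1:6] → '{fp0}'.
With a capturing group present, the delimiter's captured portion is kept in the result list.

['n', 'fp0', 'afz{jrxj']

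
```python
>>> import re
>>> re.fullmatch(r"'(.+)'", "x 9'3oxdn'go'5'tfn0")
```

None

For `fullmatch`, every character of the input must be accounted for by the pattern.
Here the pattern can't cover the whole string, so the call returns None.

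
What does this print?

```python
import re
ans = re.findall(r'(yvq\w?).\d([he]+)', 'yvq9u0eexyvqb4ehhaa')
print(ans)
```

[('yvq9', 'ee'), ('yvq', 'ehh')]

The pattern matches the literal 'yvq', then optionally a word character (captured); then any character, then a digit; then one or more of one of [he] (captured).
Scanning left to right: at [0:8] match 'yvq9u0ee', groups = ('yvq9', 'ee'); at [9:17] match 'yvqb4ehh', groups = ('yvq', 'ehh').
Multiple groups make `findall` return tuples — one 2-tuple for each match.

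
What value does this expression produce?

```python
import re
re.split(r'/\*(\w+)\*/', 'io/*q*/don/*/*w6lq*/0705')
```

['io', 'q', 'don/*', 'w6lq', '0705']

`re.split` interleaves the captured-group text with the surrounding fragments.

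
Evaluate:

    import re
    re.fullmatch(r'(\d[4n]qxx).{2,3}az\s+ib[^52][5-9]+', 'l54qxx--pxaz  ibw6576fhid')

This matches a digit, then one of [4n], then the literal 'qxx' (captured); then 2 to 3 of any character, then the literal 'az', then one or more of whitespace; then the literal 'ib', then any character except [52], then one or more of a character in [5-9].
`re.fullmatch` is like wrapping the pattern in `^…$` (in single-line mode).
Here the pattern can't cover the whole string, so the call returns None.

None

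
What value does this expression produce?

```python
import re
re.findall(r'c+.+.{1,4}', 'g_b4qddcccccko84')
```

Pattern: one or more of a literal 'c', then one or more of any character; then 1 to 4 of any character.
Matches: at [7:16] → 'cccccko84'.
With no groups in the pattern, `findall` gives back each whole match — 1 here.

['cccccko84']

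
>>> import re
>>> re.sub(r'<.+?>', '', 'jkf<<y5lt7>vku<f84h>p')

'jkfvkup'

A non-greedy quantifier consumes as few characters as it can — just enough that the remainder of the pattern still matches from where it stops; whatever follows it matches normally.
Matches: at [3:11] → '<<y5lt7>'; at [14:20] → '<f84h>'.
Every occurrence is swapped for ''.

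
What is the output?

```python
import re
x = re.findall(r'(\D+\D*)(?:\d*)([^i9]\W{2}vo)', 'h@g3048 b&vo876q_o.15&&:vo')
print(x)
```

[('q_o.', '&&:vo')]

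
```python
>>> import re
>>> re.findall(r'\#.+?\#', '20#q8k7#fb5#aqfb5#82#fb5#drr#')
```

The `?` after the quantifier makes it lazy — it takes as little as possible before letting the rest of the pattern try.
Scanning left to right: at [2:8] → '#q8k7#'; at [11:18] → '#aqfb5#'; at [20:25] → '#fb5#'.
With no groups in the pattern, `findall` gives back each whole match — 3 here.

['#q8k7#', '#aqfb5#', '#fb5#']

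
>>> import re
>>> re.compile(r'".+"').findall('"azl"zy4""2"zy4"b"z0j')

Matches: at [0:18] → '"azl"zy4""2"zy4"b"'.
With no groups in the pattern, `findall` gives back each whole match — 1 here.

['"azl"zy4""2"zy4"b"']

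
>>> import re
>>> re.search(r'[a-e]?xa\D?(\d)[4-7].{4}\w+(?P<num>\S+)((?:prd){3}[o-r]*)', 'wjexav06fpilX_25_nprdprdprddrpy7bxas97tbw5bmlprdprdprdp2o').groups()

The pattern matches optionally a character in [a-e], then the literal 'xa', then optionally a non-digit; then a digit (captured); then a character in [4-7]; then exactly 4 of any character, then one or more of a word character; then one or more of a non-whitespace character (captured as 'num'); then the literal 'prd' repeated 3 times, then zero or more of a character in [o-r] (captured).
Unlike `match`, `search` isn't anchored — it looks for the pattern anywhere in the string.
The match spans [2:55] → 'exav06fpilX_25_nprdprdprddrpy7bxas97tbw5bmlprdprdprdp'.
Captured: group 1 = '0', group 2 = 'l', group 3 = 'prdprdprdp'.

('0', 'l', 'prdprdprdp')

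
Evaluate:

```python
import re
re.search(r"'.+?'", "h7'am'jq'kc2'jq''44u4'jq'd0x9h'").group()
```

The `?` after the quantifier makes it lazy — it takes as little as possible before letting the rest of the pattern try.
`re.search` tries every starting position until one works.
The match spans [2:6] → "'am'".

"'am'"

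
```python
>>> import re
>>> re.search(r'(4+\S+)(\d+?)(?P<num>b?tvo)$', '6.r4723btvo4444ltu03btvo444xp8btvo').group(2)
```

'8'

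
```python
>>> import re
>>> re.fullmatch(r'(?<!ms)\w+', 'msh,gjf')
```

None

`re.fullmatch` requires the pattern to consume the entire string.
Here the string isn't matched end-to-end, so the call returns None.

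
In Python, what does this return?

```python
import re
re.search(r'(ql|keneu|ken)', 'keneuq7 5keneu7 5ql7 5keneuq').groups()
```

The match spans [0:5] → 'keneu'.
Captured: group 1 = 'keneu'.

('keneu',)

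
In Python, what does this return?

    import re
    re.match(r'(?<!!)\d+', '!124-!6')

Because the assertion is negative and zero-width, positions next to the forbidden text are skipped.
`re.match` only tries the pattern at the start of the string.
Here position 0 doesn't satisfy it, so the call returns None.

None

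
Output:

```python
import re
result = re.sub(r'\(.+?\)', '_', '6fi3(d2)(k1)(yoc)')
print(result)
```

6fi3___

Lazy quantifiers expand one character at a time until the remainder of the pattern can match.
`sub` substitutes '_' at each match site.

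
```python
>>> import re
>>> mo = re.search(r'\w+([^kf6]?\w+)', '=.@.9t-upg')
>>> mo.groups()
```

Pattern: one or more of a word character; then optionally any character except [kf6], then one or more of a word character (captured).
Unlike `match`, `search` isn't anchored — it looks for the pattern anywhere in the string.
The match spans [4:10] → '9t-upg'.
Captured: group 1 = '-upg'.

('-upg',)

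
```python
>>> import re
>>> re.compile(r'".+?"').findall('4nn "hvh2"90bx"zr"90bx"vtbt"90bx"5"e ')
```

['"hvh2"', '"zr"', '"vtbt"', '"5"']

Matches: at [4:10] → '"hvh2"'; at [14:18] → '"zr"'; at [22:28] → '"vtbt"'; at [32:35] → '"5"'.
Since nothing is captured, `findall` lists the 4 matched substrings directly.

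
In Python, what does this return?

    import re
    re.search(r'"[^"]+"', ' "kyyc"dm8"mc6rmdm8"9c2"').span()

The match spans [1:7] → '"kyyc"'.

(1, 7)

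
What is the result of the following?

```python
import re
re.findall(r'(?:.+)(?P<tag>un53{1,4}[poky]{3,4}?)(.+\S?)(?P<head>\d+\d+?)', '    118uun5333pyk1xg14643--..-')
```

This matches one or more of any character (non-capturing group); then the literal 'un5', then 1 to 4 of the literal '3', then 3 to 4 of one of [poky] (lazy) (captured as 'tag'); then one or more of any character, then optionally a non-whitespace character (captured); then one or more of a digit, then one or more of a digit (lazy) (captured as 'head').
Scanning left to right: at [0:25] match '    118uun5333pyk1xg14643', groups = ('un5333pyk', '1xg146', '43').
With 3 capturing groups, `findall` returns a 3-tuple per match.

[('un5333pyk', '1xg146', '43')]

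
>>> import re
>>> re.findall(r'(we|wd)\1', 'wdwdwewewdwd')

After group 1 captures some text, `\1` only succeeds where that same text appears again.
One capturing group, so `findall` returns just the captured substring from each match — 3 in all.

['wd', 'we', 'wd']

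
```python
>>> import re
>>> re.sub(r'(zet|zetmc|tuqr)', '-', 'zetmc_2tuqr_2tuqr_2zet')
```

'-mc_2-_2-_2-'

The regex engine tests alternatives in the order written; an earlier branch that matches wins even if a later one would match more.
Matches: at [0:3] → 'zet'; at [7:11] → 'tuqr'; at [13:17] → 'tuqr'; at [19:22] → 'zet'.
Each match is replaced by '-'.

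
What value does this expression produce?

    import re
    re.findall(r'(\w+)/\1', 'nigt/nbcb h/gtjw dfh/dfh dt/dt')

The backreference `\1` re-matches whatever the first group consumed, character for character.
Scanning left to right: at [17:24] match 'dfh/dfh', group 1 = 'dfh'; at [25:30] match 'dt/dt', group 1 = 'dt'.
One capturing group, so `findall` returns just the captured substring from each match — 2 in all.

['dfh', 'dt']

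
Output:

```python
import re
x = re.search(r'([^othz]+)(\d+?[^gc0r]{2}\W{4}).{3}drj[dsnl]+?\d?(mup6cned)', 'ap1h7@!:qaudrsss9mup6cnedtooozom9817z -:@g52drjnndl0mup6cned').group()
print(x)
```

m9817z -:@g52drjnndl0mup6cned

The match spans [31:60] → 'm9817z -:@g52drjnndl0mup6cned'.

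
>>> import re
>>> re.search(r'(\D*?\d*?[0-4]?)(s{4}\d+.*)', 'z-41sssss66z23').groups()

Pattern: zero or more of a non-digit (lazy), then zero or more of a digit (lazy), then optionally a character in [0-4] (captured); then exactly 4 of the literal 's', then one or more of a digit, then zero or more of any character (captured).
`re.search` tries every starting position until one works.
The match spans [4:14] → 'sssss66z23'.
Captured: group 1 = 's', group 2 = 'ssss66z23'.

('s', 'ssss66z23')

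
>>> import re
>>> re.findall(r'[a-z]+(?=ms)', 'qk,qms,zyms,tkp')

['q', 'zy']

Because the assertion is zero-width, the text it checks is not consumed and won't appear in the result.
Matches: at [3:4] → 'q'; at [7:9] → 'zy'.
Since nothing is captured, `findall` lists the 2 matched substrings directly.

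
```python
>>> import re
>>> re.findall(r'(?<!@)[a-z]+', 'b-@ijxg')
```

['b', 'jxg']

The negative lookaround is zero-width — it rules out positions where the adjacent text would match, without consuming anything.
Matches: at [0:1] → 'b'; at [4:7] → 'jxg'.
With no groups in the pattern, `findall` gives back each whole match — 2 here.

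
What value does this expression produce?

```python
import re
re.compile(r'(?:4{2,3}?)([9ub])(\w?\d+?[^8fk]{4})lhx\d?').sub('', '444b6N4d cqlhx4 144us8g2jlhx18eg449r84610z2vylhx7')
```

'444b6N4d cqlhx4 144us8g2jlhx18eg'

This matches 2 to 3 of a literal '4' (lazy) (non-capturing group); then one of [9ub] (captured); then optionally a word character, then one or more of a digit (lazy), then exactly 4 of any character except [8fk] (captured); then the literal 'lhx', then optionally a digit.
Matches: at [32:49] → '449r84610z2vylhx7'.
Each match is replaced by ''.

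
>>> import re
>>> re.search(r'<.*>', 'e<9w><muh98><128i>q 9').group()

'<9w><muh98><128i>'

Unlike `match`, `search` isn't anchored — it looks for the pattern anywhere in the string.
The match spans [1:18] → '<9w><muh98><128i>'.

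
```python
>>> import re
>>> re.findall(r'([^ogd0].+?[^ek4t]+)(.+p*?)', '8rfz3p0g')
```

[('8rfz3p0', 'g')]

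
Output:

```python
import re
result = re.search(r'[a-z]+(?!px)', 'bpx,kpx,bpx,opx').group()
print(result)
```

bpx

The negative lookahead/lookbehind blocks any match where the forbidden context is present.
The match spans [0:3] → 'bpx'.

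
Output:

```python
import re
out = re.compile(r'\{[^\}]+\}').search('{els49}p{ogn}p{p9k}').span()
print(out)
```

`re.search` scans for the first position where the pattern succeeds.
The match spans [0:7] → '{els49}'.

(0, 7)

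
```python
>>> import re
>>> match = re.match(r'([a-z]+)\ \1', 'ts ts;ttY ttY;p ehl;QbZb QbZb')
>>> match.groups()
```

('ts',)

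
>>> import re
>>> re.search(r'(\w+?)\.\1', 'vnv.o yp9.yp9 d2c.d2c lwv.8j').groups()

('yp9',)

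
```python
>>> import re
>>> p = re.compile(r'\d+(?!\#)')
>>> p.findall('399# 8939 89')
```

A negative assertion filters positions out without eating any characters.
Walking the string: at [0:2] → '39'; at [5:9] → '8939'; at [10:12] → '89'.
`findall` yields the raw match text (3 of them) because the pattern has no groups.

['39', '8939', '89']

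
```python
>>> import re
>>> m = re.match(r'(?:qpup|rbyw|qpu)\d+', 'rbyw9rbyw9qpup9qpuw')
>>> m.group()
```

'rbyw9'

`re.match` only tries the pattern at the start of the string.
The match spans [0:5] → 'rbyw9'.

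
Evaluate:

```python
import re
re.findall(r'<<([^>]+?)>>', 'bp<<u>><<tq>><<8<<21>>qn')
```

['u', 'tq', '8<<21']

Matches: at [2:7] match '<<u>>', group 1 = 'u'; at [7:13] match '<<tq>>', group 1 = 'tq'; at [13:22] match '<<8<<21>>', group 1 = '8<<21'.
One capturing group, so `findall` returns just the captured substring from each match — 3 in all.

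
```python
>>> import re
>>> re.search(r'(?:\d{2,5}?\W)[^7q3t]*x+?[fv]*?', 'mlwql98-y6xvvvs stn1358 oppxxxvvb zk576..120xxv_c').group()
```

'98-y6x'

Because the quantifier is non-greedy, it stops expanding at the earliest point where the rest of the pattern can succeed.
The match spans [5:11] → '98-y6x'.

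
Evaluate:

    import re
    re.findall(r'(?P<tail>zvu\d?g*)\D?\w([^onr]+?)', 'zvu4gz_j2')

This matches the literal 'zvu', then optionally a digit, then zero or more of the literal 'g' (captured as 'tail'); then optionally a non-digit, then a word character; then one or more of any character except [onr] (lazy) (captured).
Multiple groups make `findall` return tuples — one 2-tuple for the one match.

[('zvu4g', 'j')]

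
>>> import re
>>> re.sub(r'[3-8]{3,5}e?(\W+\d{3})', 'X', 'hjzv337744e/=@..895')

'hjzv3X'

The pattern matches 3 to 5 of a character in [3-8], then optionally a literal 'e'; then one or more of a non-word character, then exactly 3 of a digit (captured).
Matches: at [5:19] → '37744e/=@..895'.
Each match is replaced by 'X'.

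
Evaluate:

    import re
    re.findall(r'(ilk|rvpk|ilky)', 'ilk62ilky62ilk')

`|` is ordered: at each position the engine commits to the first alternative that works.
With a single group, `findall` returns only what that group captured — 3 items.

['ilk', 'ilk', 'ilk']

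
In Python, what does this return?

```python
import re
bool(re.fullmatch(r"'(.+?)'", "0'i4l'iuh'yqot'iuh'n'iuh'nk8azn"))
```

False

`fullmatch` succeeds only if the pattern covers the string from start to end.
Here the string isn't matched end-to-end, so the call returns None, and `bool(None)` is False.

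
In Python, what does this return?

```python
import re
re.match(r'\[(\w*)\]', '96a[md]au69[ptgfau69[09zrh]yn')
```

`re.match` won't scan ahead — the pattern has to work from the very first character.
Here position 0 doesn't satisfy it, so the call returns None.

None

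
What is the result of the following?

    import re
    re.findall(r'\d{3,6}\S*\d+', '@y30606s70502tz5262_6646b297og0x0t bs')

This matches 3 to 6 of a digit; then zero or more of a non-whitespace character, then one or more of a digit.
Scanning left to right: at [2:33] → '30606s70502tz5262_6646b297og0x0'.
No capturing groups, so `findall` returns the 1 full match string.

['30606s70502tz5262_6646b297og0x0']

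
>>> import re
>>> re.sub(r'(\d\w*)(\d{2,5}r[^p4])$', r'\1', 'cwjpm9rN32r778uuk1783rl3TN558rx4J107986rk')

'cwjpm9rN32r778uuk1783rl3TN558rx4J1079'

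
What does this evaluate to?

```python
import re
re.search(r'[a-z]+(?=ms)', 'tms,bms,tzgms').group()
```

The positive lookaround only admits positions where the adjacent text matches; those characters stay outside the span.
`re.search` tries every starting position until one works.
The match spans [0:1] → 't'.

't'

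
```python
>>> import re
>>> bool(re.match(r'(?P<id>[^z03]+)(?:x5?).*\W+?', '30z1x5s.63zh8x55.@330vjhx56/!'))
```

False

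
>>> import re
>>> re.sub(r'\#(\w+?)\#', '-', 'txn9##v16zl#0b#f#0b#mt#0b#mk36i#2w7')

'txn9#-0b-0b-0b-2w7'

Matches: at [5:12] → '#v16zl#'; at [14:17] → '#f#'; at [19:23] → '#mt#'; at [25:32] → '#mk36i#'.
Every occurrence is swapped for '-'.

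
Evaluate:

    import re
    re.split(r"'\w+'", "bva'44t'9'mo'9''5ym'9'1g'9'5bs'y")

Matches to split on: at [3:8] → "'44t'"; at [9:13] → "'mo'"; at [15:20] → "'5ym'"; at [21:25] → "'1g'"; at [26:31] → "'5bs'".
`split` removes every match and returns the 6 fragments in between.

['bva', '9', "9'", '9', '9', 'y']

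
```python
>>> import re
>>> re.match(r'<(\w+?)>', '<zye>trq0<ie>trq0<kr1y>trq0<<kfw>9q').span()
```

(0, 5)

`match` is anchored at position 0; if the pattern doesn't fit there, it returns None.
The match spans [0:5] → '<zye>'.
Captured: group 1 = 'zye'.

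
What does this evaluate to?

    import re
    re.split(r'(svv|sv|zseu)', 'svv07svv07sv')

['', 'svv', '07', 'svv', '07', 'sv', '']

`|` is ordered: at each position the engine commits to the first alternative that works.
Matches to split on: at [0:3] → 'svv'; at [5:8] → 'svv'; at [10:12] → 'sv'.
The group in the pattern means `split` returns the separators' captures alongside the pieces.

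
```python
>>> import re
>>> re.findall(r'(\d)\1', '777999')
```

['7', '9']

`\1` has to match the exact text group 1 already captured.
With a single group, `findall` returns only what that group captured — 2 items.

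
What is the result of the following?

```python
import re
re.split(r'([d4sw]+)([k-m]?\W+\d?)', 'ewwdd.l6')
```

['e', 'wwdd', '.', 'l6']

This matches one or more of one of [d4sw] (captured); then optionally a character in [k-m], then one or more of a non-word character, then optionally a digit (captured).
Matches to split on: at [1:6] → 'wwdd.'.
`re.split` interleaves the captured-group text with the surrounding fragments.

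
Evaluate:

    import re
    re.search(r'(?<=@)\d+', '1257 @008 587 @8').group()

Lookahead/lookbehind check context without consuming it, so the matched span excludes the asserted characters.
The match spans [6:9] → '008'.

'008'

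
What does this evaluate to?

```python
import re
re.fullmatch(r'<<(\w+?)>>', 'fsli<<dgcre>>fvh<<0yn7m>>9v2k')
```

None

`fullmatch` succeeds only if the pattern covers the string from start to end.
Here the pattern can't cover the whole string, so the call returns None.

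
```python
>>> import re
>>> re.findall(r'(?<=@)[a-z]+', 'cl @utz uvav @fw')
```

['utz', 'fw']

Because the assertion is zero-width, the text it checks is not consumed and won't appear in the result.
Matches: at [4:7] → 'utz'; at [14:16] → 'fw'.
`findall` yields the raw match text (2 of them) because the pattern has no groups.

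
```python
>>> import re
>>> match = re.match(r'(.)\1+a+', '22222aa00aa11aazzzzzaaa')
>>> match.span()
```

(0, 7)

After group 1 captures some text, `\1` only succeeds where that same text appears again.
`match` is anchored at position 0; if the pattern doesn't fit there, it returns None.
The match spans [0:7] → '22222aa'.
Captured: group 1 = '2'.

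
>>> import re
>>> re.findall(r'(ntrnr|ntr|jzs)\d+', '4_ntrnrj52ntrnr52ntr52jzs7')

Matches: at [10:17] match 'ntrnr52', group 1 = 'ntrnr'; at [17:22] match 'ntr52', group 1 = 'ntr'; at [22:26] match 'jzs7', group 1 = 'jzs'.
With a single group, `findall` returns only what that group captured — 3 items.

['ntrnr', 'ntr', 'jzs']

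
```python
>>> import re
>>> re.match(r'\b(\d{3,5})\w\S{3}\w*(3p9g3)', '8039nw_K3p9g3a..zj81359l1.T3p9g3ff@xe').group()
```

With `match`, the pattern is implicitly anchored at the beginning.
The match spans [0:13] → '8039nw_K3p9g3'.

'8039nw_K3p9g3'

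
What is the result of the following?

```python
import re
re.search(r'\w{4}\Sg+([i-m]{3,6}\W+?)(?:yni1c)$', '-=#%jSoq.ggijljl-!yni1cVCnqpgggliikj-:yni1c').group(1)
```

This matches exactly 4 of a word character; then a non-whitespace character, then one or more of a literal 'g'; then 3 to 6 of a character in [i-m], then one or more of a non-word character (lazy) (captured); then the literal 'yn', then the literal 'i1c' (non-capturing group); then anchored at the end.
`re.search` tries every starting position until one works.
The match spans [23:43] → 'VCnqpgggliikj-:yni1c'.
Captured: group 1 = 'liikj-:'.

'liikj-:'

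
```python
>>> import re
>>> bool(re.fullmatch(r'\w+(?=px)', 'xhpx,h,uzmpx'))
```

False

`re.fullmatch` requires the pattern to consume the entire string.
Here the string isn't matched end-to-end, so the call returns None, and `bool(None)` is False.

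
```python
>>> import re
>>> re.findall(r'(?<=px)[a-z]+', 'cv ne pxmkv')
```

The lookaround is zero-width — it requires the adjacent text to match without consuming it, so the asserted text isn't part of the match.
With no groups in the pattern, `findall` gives back each whole match — 1 here.

['mkv']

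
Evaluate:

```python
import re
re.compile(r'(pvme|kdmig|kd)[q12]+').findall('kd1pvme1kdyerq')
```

One capturing group, so `findall` returns just the captured substring from each match — 2 in all.

['kd', 'pvme']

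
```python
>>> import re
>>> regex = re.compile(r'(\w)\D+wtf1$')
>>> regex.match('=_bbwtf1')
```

None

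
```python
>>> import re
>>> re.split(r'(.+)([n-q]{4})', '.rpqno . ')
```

This matches one or more of any character (captured); then exactly 4 of a character in [n-q] (captured).
Matches to split on: at [0:6] → '.rpqno'.
With a capturing group present, the delimiter's captured portion is kept in the result list.

['', '.r', 'pqno', ' . ']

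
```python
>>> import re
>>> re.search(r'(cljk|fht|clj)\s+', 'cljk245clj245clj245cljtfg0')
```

None

Here nothing in the string fits, so the call returns None.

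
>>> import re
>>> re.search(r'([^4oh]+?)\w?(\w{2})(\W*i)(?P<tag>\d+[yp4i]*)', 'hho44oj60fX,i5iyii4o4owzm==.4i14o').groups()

('j6', 'fX', ',i', '5iyii4')

The match spans [6:19] → 'j60fX,i5iyii4'.
Captured: group 1 = 'j6', group 2 = 'fX', group 3 = ',i', group 4 = '5iyii4'.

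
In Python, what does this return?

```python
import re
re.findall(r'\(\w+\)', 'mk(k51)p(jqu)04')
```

With no groups in the pattern, `findall` gives back each whole match — 2 here.

['(k51)', '(jqu)']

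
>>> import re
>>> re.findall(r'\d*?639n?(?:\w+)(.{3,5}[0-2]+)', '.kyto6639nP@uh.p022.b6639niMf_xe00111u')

This matches zero or more of a digit (lazy), then the literal '639', then optionally a literal 'n'; then one or more of a word character (non-capturing group); then 3 to 5 of any character, then one or more of a character in [0-2] (captured).
Scanning left to right: at [5:19] match '6639nP@uh.p022', group 1 = '@uh.p022'; at [21:37] match '6639niMf_xe00111', group 1 = '0111'.
Because there's exactly one group, `findall` drops the full match and keeps group 1 from each hit.

['@uh.p022', '0111']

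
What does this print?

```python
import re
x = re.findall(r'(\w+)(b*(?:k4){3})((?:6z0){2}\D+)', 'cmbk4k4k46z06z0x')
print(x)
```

Pattern: one or more of a word character (captured); then zero or more of the literal 'b', then the literal 'k4' repeated 3 times (captured); then the literal '6z0' repeated 2 times, then one or more of a non-digit (captured).
Matches: at [0:16] match 'cmbk4k4k46z06z0x', groups = ('cmb', 'k4k4k4', '6z06z0x').
With 3 capturing groups, `findall` returns a 3-tuple per match.

[('cmb', 'k4k4k4', '6z06z0x')]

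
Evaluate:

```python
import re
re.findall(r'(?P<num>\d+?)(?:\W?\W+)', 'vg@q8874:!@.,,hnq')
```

['8874']

This matches one or more of a digit (lazy) (captured as 'num'); then optionally a non-word character, then one or more of a non-word character (non-capturing group).
`findall` collects group 1 from the one match (1 total).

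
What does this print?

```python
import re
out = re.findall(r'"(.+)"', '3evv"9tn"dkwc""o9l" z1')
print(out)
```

Walking the string: at [4:19] match '"9tn"dkwc""o9l"', group 1 = '9tn"dkwc""o9l'.
With a single group, `findall` returns only what that group captured — 1 item.

['9tn"dkwc""o9l']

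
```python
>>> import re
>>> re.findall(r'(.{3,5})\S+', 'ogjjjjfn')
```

With a single group, `findall` returns only what that group captured — 1 item.

['ogjjj']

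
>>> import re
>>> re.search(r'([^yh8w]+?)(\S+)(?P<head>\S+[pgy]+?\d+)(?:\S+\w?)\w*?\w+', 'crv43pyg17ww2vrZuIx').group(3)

This matches one or more of any character except [yh8w] (lazy) (captured); then one or more of a non-whitespace character (captured); then one or more of a non-whitespace character, then one or more of one of [pgy] (lazy), then one or more of a digit (captured as 'head'); then one or more of a non-whitespace character, then optionally a word character (non-capturing group); then zero or more of a word character (lazy), then one or more of a word character.
With the lazy modifier that quantifier settles for the fewest repetitions that let the rest of the pattern succeed (the atoms after it are unaffected and can still be greedy).
`search` walks the string left to right and returns the first match it finds.
The match spans [0:19] → 'crv43pyg17ww2vrZuIx'.
Captured: group 1 = 'c', group 2 = 'rv43p', group 3 = 'yg17'.

'yg17'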